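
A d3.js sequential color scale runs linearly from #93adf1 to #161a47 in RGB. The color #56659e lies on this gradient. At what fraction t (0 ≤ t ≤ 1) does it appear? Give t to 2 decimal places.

0.49

Invert the lerp on the B channel (largest span, 170): t = (158 − 241) / (71 − 241) = -83/-170 = 0.48824.
Check on R: (86 − 147)/(22 − 147) = 0.488 ✓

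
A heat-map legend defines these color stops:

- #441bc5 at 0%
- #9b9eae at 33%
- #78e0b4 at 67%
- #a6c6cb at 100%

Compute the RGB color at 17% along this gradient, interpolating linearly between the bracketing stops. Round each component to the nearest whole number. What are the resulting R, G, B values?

17% lies between the 0% and 33% stops, so the local fraction is t = (17 − 0)/(33 − 0) = 17/33 ≈ 0.5152.
#441bc5 → (68, 27, 197); #9b9eae → (155, 158, 174).
R = 68 + 0.5152 × (155 − 68) = 112.822 → 113
G = 27 + 0.5152 × (158 − 27) = 94.491 → 94
B = 197 + 0.5152 × (174 − 197) = 185.15 → 185

(113, 94, 185)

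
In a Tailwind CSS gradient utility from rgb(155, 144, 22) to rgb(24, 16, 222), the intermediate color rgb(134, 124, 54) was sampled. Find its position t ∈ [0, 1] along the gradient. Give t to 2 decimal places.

Invert the lerp on the B channel (largest span, 200): t = (54 − 22) / (222 − 22) = 32/200 = 0.16.
Check on R: (134 − 155)/(24 − 155) = 0.1603 ✓

0.16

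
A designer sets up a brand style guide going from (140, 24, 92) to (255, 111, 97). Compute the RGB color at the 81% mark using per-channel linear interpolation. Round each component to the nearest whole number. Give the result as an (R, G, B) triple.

81% corresponds to t = 0.81.
R = 140 + 0.81 × (255 − 140) = 140 + 0.81 × 115 = 233.15 → 233
G = 24 + 0.81 × (111 − 24) = 24 + 0.81 × 87 = 94.47 → 94
B = 92 + 0.81 × (97 − 92) = 92 + 0.81 × 5 = 96.05 → 96

(233, 94, 96)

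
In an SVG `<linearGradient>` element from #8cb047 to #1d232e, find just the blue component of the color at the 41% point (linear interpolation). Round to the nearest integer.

61

B₁ = 71 (from #8cb047), B₂ = 46 (from #1d232e).
B = 71 + 0.41 × (46 − 71) = 60.75 → 61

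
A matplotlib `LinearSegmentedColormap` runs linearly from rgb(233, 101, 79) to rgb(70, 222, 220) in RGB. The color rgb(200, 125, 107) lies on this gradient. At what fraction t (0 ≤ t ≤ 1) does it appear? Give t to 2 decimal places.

0.20

Invert the lerp on the R channel (largest span, 163): t = (200 − 233) / (70 − 233) = -33/-163 = 0.20245.
Check on G: (125 − 101)/(222 − 101) = 0.1983 ✓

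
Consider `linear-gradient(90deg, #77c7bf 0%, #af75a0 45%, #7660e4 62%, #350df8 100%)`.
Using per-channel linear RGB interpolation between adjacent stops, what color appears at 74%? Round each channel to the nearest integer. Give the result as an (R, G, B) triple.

(97, 70, 234)

74% lies between the 62% and 100% stops, so the local fraction is t = (74 − 62)/(100 − 62) = 12/38 ≈ 0.3158.
#7660e4 → (118, 96, 228); #350df8 → (53, 13, 248).
R = 118 + 0.3158 × (53 − 118) = 97.473 → 97
G = 96 + 0.3158 × (13 − 96) = 69.789 → 70
B = 228 + 0.3158 × (248 − 228) = 234.316 → 234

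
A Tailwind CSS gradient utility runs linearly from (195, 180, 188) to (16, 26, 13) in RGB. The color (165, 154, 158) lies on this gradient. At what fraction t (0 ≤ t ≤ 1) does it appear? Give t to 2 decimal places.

0.17

Invert the lerp on the R channel (largest span, 179): t = (165 − 195) / (16 − 195) = -30/-179 = 0.1676.
Check on G: (154 − 180)/(26 − 180) = 0.1688 ✓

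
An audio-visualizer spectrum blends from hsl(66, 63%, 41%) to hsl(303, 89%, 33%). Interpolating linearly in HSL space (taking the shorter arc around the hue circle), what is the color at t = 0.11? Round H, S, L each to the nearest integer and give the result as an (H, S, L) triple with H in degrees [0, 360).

Hue: 303 − 66 = 237°, but |237| > 180 so the shorter arc goes the other way: Δh = 237 − 360 = -123°.
H = 66 + 0.11 × (-123) = 52.47 → 52°
S = 63 + 0.11 × (89 − 63) = 65.86 → 66%
L = 41 + 0.11 × (33 − 41) = 40.12 → 40%

(52, 66, 40)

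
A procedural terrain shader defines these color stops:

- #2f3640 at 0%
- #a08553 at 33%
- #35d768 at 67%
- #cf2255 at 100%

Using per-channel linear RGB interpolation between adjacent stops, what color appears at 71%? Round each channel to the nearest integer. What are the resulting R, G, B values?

71% lies between the 67% and 100% stops, so the local fraction is t = (71 − 67)/(100 − 67) = 4/33 ≈ 0.1212.
#35d768 → (53, 215, 104); #cf2255 → (207, 34, 85).
R = 53 + 0.1212 × (207 − 53) = 71.665 → 72
G = 215 + 0.1212 × (34 − 215) = 193.063 → 193
B = 104 + 0.1212 × (85 − 104) = 101.697 → 102

(72, 193, 102)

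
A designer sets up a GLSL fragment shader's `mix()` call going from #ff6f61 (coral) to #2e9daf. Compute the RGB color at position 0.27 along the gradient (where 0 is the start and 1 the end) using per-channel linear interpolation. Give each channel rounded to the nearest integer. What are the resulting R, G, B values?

(199, 123, 118)

#ff6f61 → (255, 111, 97); #2e9daf → (46, 157, 175).
R = 255 + 0.27 × (46 − 255) = 255 + 0.27 × -209 = 198.57 → 199
G = 111 + 0.27 × (157 − 111) = 111 + 0.27 × 46 = 123.42 → 123
B = 97 + 0.27 × (175 − 97) = 97 + 0.27 × 78 = 118.06 → 118
So the blended color is (199, 123, 118), about #c77b76.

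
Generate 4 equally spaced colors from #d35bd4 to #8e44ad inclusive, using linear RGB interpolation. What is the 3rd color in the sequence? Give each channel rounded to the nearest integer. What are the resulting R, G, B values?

(165, 76, 186)

With 4 swatches and endpoints inclusive, swatch 3 sits at t = (3 − 1)/(4 − 1) = 2/3 ≈ 0.6667.
#d35bd4 → (211, 91, 212); #8e44ad → (142, 68, 173).
R = 211 + 0.6667 × (142 − 211) = 164.998 → 165
G = 91 + 0.6667 × (68 − 91) = 75.666 → 76
B = 212 + 0.6667 × (173 − 212) = 185.999 → 186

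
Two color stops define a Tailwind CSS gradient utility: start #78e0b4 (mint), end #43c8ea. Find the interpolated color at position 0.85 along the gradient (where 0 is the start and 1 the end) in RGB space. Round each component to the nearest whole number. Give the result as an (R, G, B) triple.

#78e0b4 → (120, 224, 180); #43c8ea → (67, 200, 234).
R = 120 + 0.85 × (67 − 120) = 120 + 0.85 × -53 = 74.95 → 75
G = 224 + 0.85 × (200 − 224) = 224 + 0.85 × -24 = 203.6 → 204
B = 180 + 0.85 × (234 − 180) = 180 + 0.85 × 54 = 225.9 → 226

(75, 204, 226)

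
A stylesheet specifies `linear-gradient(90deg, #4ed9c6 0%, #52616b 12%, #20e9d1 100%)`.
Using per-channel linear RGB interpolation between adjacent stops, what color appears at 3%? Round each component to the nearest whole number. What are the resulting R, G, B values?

(79, 187, 175)

3% lies between the 0% and 12% stops, so the local fraction is t = (3 − 0)/(12 − 0) = 3/12 ≈ 0.25.
#4ed9c6 → (78, 217, 198); #52616b → (82, 97, 107).
R = 78 + 0.25 × (82 − 78) = 79 → 79
G = 217 + 0.25 × (97 − 217) = 187 → 187
B = 198 + 0.25 × (107 − 198) = 175.25 → 175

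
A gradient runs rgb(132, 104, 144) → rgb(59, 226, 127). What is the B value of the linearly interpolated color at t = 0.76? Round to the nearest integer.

131

B = 144 + 0.76 × (127 − 144) = 131.08 → 131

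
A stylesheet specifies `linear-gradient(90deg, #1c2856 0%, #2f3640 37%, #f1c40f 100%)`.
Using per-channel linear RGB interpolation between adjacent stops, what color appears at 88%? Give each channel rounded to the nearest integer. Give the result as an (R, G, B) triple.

88% lies between the 37% and 100% stops, so the local fraction is t = (88 − 37)/(100 − 37) = 51/63 ≈ 0.8095.
#2f3640 → (47, 54, 64); #f1c40f → (241, 196, 15).
R = 47 + 0.8095 × (241 − 47) = 204.043 → 204
G = 54 + 0.8095 × (196 − 54) = 168.949 → 169
B = 64 + 0.8095 × (15 − 64) = 24.334 → 24

(204, 169, 24)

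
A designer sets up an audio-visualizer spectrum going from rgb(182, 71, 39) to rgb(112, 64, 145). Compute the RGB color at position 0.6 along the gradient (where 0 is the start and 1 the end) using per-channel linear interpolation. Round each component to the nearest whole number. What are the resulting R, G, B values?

R = 182 + 0.6 × (112 − 182) = 182 + 0.6 × -70 = 140 → 140
G = 71 + 0.6 × (64 − 71) = 71 + 0.6 × -7 = 66.8 → 67
B = 39 + 0.6 × (145 − 39) = 39 + 0.6 × 106 = 102.6 → 103

(140, 67, 103)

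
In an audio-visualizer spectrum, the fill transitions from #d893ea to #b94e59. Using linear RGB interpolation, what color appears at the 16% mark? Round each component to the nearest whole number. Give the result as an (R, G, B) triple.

(211, 136, 211)

#d893ea → (216, 147, 234); #b94e59 → (185, 78, 89).
16% corresponds to t = 0.16.
R = 216 + 0.16 × (185 − 216) = 216 + 0.16 × -31 = 211.04 → 211
G = 147 + 0.16 × (78 − 147) = 147 + 0.16 × -69 = 135.96 → 136
B = 234 + 0.16 × (89 − 234) = 234 + 0.16 × -145 = 210.8 → 211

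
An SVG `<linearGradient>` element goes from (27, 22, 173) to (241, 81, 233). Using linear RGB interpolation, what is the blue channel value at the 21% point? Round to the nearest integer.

186

B = 173 + 0.21 × (233 − 173) = 185.6 → 186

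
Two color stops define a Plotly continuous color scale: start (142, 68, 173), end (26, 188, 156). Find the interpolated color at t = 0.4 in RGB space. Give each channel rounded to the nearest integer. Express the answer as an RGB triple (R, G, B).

(96, 116, 166)

R = 142 + 0.4 × (26 − 142) = 142 + 0.4 × -116 = 95.6 → 96
G = 68 + 0.4 × (188 − 68) = 68 + 0.4 × 120 = 116 → 116
B = 173 + 0.4 × (156 − 173) = 173 + 0.4 × -17 = 166.2 → 166
So the blended color is (96, 116, 166), about #6074a6.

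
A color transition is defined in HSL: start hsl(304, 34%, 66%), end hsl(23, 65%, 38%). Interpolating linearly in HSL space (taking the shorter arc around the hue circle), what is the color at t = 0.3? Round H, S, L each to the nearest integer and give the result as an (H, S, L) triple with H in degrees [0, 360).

Hue: 23 − 304 = -281°, but |-281| > 180 so the shorter arc goes the other way: Δh = -281 + 360 = 79°.
H = 304 + 0.3 × (79) = 327.7 → 328°
S = 34 + 0.3 × (65 − 34) = 43.3 → 43%
L = 66 + 0.3 × (38 − 66) = 57.6 → 58%

(328, 43, 58)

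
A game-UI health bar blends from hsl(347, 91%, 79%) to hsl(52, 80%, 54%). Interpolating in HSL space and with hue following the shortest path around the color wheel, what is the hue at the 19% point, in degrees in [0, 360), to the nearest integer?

359

Hue: 52 − 347 = -295°, but |-295| > 180 so the shorter arc goes the other way: Δh = -295 + 360 = 65°.
H = 347 + 0.19 × (65) = 359.35 → 359°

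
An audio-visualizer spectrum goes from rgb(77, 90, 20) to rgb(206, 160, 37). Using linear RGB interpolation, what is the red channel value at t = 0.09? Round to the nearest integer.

89

R = 77 + 0.09 × (206 − 77) = 88.61 → 89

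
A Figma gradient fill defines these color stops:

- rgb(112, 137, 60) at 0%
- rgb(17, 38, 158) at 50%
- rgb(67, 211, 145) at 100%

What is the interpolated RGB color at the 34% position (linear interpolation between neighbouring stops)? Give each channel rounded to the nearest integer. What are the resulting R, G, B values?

(47, 70, 127)

34% lies between the 0% and 50% stops, so the local fraction is t = (34 − 0)/(50 − 0) = 34/50 ≈ 0.68.
R = 112 + 0.68 × (17 − 112) = 47.4 → 47
G = 137 + 0.68 × (38 − 137) = 69.68 → 70
B = 60 + 0.68 × (158 − 60) = 126.64 → 127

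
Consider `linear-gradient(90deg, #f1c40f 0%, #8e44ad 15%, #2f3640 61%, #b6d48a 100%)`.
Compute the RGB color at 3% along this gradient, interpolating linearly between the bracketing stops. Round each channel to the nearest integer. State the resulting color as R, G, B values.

(221, 170, 47)

3% lies between the 0% and 15% stops, so the local fraction is t = (3 − 0)/(15 − 0) = 3/15 ≈ 0.2.
#f1c40f → (241, 196, 15); #8e44ad → (142, 68, 173).
R = 241 + 0.2 × (142 − 241) = 221.2 → 221
G = 196 + 0.2 × (68 − 196) = 170.4 → 170
B = 15 + 0.2 × (173 − 15) = 46.6 → 47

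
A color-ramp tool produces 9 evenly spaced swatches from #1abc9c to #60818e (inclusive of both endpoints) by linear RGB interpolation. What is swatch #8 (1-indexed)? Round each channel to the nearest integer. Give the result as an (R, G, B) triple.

(87, 136, 144)

With 9 swatches and endpoints inclusive, swatch 8 sits at t = (8 − 1)/(9 − 1) = 7/8 ≈ 0.875.
#1abc9c → (26, 188, 156); #60818e → (96, 129, 142).
R = 26 + 0.875 × (96 − 26) = 87.25 → 87
G = 188 + 0.875 × (129 − 188) = 136.375 → 136
B = 156 + 0.875 × (142 − 156) = 143.75 → 144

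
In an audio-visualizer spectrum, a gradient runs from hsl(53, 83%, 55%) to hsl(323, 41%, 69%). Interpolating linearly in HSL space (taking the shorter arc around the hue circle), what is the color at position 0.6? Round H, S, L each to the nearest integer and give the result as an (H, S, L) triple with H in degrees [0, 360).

(359, 58, 63)

Hue: 323 − 53 = 270°, but |270| > 180 so the shorter arc goes the other way: Δh = 270 − 360 = -90°.
H = 53 + 0.6 × (-90) = -1 → -1 → -1 mod 360 = 359°
S = 83 + 0.6 × (41 − 83) = 57.8 → 58%
L = 55 + 0.6 × (69 − 55) = 63.4 → 63%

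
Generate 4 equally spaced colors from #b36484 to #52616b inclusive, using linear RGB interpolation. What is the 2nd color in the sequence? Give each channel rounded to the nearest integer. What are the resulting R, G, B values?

With 4 swatches and endpoints inclusive, swatch 2 sits at t = (2 − 1)/(4 − 1) = 1/3 ≈ 0.3333.
#b36484 → (179, 100, 132); #52616b → (82, 97, 107).
R = 179 + 0.3333 × (82 − 179) = 146.67 → 147
G = 100 + 0.3333 × (97 − 100) = 99 → 99
B = 132 + 0.3333 × (107 − 132) = 123.668 → 124

(147, 99, 124)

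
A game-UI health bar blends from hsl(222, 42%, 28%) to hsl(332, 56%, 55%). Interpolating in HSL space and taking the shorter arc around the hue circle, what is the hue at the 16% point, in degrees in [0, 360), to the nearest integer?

240

Hue arc: Δh = 332 − 222 = 110° (|Δh| ≤ 180, already the shorter path).
H = 222 + 0.16 × (110) = 239.6 → 240°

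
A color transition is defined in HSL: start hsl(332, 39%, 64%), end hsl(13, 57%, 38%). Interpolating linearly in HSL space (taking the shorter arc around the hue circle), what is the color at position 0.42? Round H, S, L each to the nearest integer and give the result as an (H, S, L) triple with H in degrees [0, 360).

Hue: 13 − 332 = -319°, but |-319| > 180 so the shorter arc goes the other way: Δh = -319 + 360 = 41°.
H = 332 + 0.42 × (41) = 349.22 → 349°
S = 39 + 0.42 × (57 − 39) = 46.56 → 47%
L = 64 + 0.42 × (38 − 64) = 53.08 → 53%

(349, 47, 53)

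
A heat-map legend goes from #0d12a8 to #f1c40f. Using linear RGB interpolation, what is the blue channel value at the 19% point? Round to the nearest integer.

139

B₁ = 168 (from #0d12a8), B₂ = 15 (from #f1c40f).
B = 168 + 0.19 × (15 − 168) = 138.93 → 139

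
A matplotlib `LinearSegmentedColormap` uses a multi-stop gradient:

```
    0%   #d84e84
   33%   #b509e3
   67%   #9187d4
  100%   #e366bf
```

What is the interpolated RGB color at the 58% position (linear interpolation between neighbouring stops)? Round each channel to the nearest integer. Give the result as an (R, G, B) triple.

58% lies between the 33% and 67% stops, so the local fraction is t = (58 − 33)/(67 − 33) = 25/34 ≈ 0.7353.
#b509e3 → (181, 9, 227); #9187d4 → (145, 135, 212).
R = 181 + 0.7353 × (145 − 181) = 154.529 → 155
G = 9 + 0.7353 × (135 − 9) = 101.648 → 102
B = 227 + 0.7353 × (212 − 227) = 215.971 → 216

(155, 102, 216)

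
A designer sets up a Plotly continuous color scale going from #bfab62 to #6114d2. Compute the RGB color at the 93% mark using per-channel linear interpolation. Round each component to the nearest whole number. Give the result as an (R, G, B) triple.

(104, 31, 202)

#bfab62 → (191, 171, 98); #6114d2 → (97, 20, 210).
93% corresponds to t = 0.93.
R = 191 + 0.93 × (97 − 191) = 191 + 0.93 × -94 = 103.58 → 104
G = 171 + 0.93 × (20 − 171) = 171 + 0.93 × -151 = 30.57 → 31
B = 98 + 0.93 × (210 − 98) = 98 + 0.93 × 112 = 202.16 → 202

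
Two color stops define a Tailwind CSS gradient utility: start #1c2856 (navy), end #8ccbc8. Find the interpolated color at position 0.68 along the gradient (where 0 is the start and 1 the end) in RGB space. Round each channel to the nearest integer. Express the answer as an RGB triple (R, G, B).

#1c2856 → (28, 40, 86); #8ccbc8 → (140, 203, 200).
R = 28 + 0.68 × (140 − 28) = 28 + 0.68 × 112 = 104.16 → 104
G = 40 + 0.68 × (203 − 40) = 40 + 0.68 × 163 = 150.84 → 151
B = 86 + 0.68 × (200 − 86) = 86 + 0.68 × 114 = 163.52 → 164

(104, 151, 164)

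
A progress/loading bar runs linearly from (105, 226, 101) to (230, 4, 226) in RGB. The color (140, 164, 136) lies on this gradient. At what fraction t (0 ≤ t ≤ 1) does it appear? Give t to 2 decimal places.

Invert the lerp on the G channel (largest span, 222): t = (164 − 226) / (4 − 226) = -62/-222 = 0.27928.
Check on R: (140 − 105)/(230 − 105) = 0.28 ✓

0.28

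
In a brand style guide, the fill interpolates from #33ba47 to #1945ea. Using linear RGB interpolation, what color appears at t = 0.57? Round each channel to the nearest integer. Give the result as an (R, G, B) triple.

(36, 119, 164)

#33ba47 → (51, 186, 71); #1945ea → (25, 69, 234).
R = 51 + 0.57 × (25 − 51) = 51 + 0.57 × -26 = 36.18 → 36
G = 186 + 0.57 × (69 − 186) = 186 + 0.57 × -117 = 119.31 → 119
B = 71 + 0.57 × (234 − 71) = 71 + 0.57 × 163 = 163.91 → 164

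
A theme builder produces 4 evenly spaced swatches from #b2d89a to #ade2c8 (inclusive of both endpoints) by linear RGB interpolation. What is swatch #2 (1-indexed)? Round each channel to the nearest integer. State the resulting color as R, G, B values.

With 4 swatches and endpoints inclusive, swatch 2 sits at t = (2 − 1)/(4 − 1) = 1/3 ≈ 0.3333.
#b2d89a → (178, 216, 154); #ade2c8 → (173, 226, 200).
R = 178 + 0.3333 × (173 − 178) = 176.333 → 176
G = 216 + 0.3333 × (226 − 216) = 219.333 → 219
B = 154 + 0.3333 × (200 − 154) = 169.332 → 169

(176, 219, 169)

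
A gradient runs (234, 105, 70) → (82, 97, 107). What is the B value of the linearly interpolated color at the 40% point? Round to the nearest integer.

B = 70 + 0.4 × (107 − 70) = 84.8 → 85

85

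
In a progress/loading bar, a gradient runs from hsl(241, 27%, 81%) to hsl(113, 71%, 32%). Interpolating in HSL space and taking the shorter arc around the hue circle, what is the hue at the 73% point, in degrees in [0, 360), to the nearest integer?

148

Hue arc: Δh = 113 − 241 = -128° (|Δh| ≤ 180, already the shorter path).
H = 241 + 0.73 × (-128) = 147.56 → 148°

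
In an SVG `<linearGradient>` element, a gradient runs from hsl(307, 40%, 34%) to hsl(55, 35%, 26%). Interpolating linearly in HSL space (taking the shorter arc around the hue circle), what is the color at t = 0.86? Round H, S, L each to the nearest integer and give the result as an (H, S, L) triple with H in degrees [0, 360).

Hue: 55 − 307 = -252°, but |-252| > 180 so the shorter arc goes the other way: Δh = -252 + 360 = 108°.
H = 307 + 0.86 × (108) = 399.88 → 400 → 400 mod 360 = 40°
S = 40 + 0.86 × (35 − 40) = 35.7 → 36%
L = 34 + 0.86 × (26 − 34) = 27.12 → 27%

(40, 36, 27)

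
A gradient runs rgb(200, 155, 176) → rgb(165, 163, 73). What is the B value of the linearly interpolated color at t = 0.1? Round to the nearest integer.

B = 176 + 0.1 × (73 − 176) = 165.7 → 166

166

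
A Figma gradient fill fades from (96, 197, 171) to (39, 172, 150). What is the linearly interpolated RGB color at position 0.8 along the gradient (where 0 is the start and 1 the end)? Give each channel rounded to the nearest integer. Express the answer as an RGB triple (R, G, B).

R = 96 + 0.8 × (39 − 96) = 96 + 0.8 × -57 = 50.4 → 50
G = 197 + 0.8 × (172 − 197) = 197 + 0.8 × -25 = 177 → 177
B = 171 + 0.8 × (150 − 171) = 171 + 0.8 × -21 = 154.2 → 154

(50, 177, 154)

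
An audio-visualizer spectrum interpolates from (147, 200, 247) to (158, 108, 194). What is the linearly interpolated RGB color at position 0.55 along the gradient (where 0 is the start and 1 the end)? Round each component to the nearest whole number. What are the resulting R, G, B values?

R = 147 + 0.55 × (158 − 147) = 147 + 0.55 × 11 = 153.05 → 153
G = 200 + 0.55 × (108 − 200) = 200 + 0.55 × -92 = 149.4 → 149
B = 247 + 0.55 × (194 − 247) = 247 + 0.55 × -53 = 217.85 → 218

(153, 149, 218)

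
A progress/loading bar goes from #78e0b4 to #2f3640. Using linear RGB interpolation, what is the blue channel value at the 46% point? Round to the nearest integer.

127

B₁ = 180 (from #78e0b4), B₂ = 64 (from #2f3640).
B = 180 + 0.46 × (64 − 180) = 126.64 → 127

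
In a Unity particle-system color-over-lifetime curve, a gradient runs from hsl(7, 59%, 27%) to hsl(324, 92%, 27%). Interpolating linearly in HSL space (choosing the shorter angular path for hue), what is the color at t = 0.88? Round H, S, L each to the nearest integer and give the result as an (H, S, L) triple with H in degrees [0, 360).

(329, 88, 27)

Hue: 324 − 7 = 317°, but |317| > 180 so the shorter arc goes the other way: Δh = 317 − 360 = -43°.
H = 7 + 0.88 × (-43) = -30.84 → -31 → -31 mod 360 = 329°
S = 59 + 0.88 × (92 − 59) = 88.04 → 88%
L = 27 + 0.88 × (27 − 27) = 27 → 27%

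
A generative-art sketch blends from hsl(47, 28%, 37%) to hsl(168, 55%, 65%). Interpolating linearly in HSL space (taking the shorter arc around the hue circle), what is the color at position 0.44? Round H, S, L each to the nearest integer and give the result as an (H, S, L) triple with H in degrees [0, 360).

Hue arc: Δh = 168 − 47 = 121° (|Δh| ≤ 180, already the shorter path).
H = 47 + 0.44 × (121) = 100.24 → 100°
S = 28 + 0.44 × (55 − 28) = 39.88 → 40%
L = 37 + 0.44 × (65 − 37) = 49.32 → 49%

(100, 40, 49)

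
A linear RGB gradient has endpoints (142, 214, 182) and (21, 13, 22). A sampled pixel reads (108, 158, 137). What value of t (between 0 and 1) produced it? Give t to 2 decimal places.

Invert the lerp on the G channel (largest span, 201): t = (158 − 214) / (13 − 214) = -56/-201 = 0.27861.
Check on R: (108 − 142)/(21 − 142) = 0.281 ✓

0.28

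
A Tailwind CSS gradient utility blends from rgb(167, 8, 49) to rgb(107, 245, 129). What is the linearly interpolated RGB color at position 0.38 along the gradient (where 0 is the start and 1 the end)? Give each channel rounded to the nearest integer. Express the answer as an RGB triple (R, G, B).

R = 167 + 0.38 × (107 − 167) = 167 + 0.38 × -60 = 144.2 → 144
G = 8 + 0.38 × (245 − 8) = 8 + 0.38 × 237 = 98.06 → 98
B = 49 + 0.38 × (129 − 49) = 49 + 0.38 × 80 = 79.4 → 79

(144, 98, 79)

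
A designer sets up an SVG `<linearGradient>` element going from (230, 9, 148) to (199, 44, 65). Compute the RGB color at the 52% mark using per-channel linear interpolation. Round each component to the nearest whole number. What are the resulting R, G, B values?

(214, 27, 105)

52% corresponds to t = 0.52.
R = 230 + 0.52 × (199 − 230) = 230 + 0.52 × -31 = 213.88 → 214
G = 9 + 0.52 × (44 − 9) = 9 + 0.52 × 35 = 27.2 → 27
B = 148 + 0.52 × (65 − 148) = 148 + 0.52 × -83 = 104.84 → 105
So the blended color is (214, 27, 105), about #d61b69.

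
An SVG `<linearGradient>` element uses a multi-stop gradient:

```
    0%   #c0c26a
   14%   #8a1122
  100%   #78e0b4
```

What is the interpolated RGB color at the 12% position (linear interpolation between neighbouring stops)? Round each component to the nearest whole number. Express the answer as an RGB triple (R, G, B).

12% lies between the 0% and 14% stops, so the local fraction is t = (12 − 0)/(14 − 0) = 12/14 ≈ 0.8571.
#c0c26a → (192, 194, 106); #8a1122 → (138, 17, 34).
R = 192 + 0.8571 × (138 − 192) = 145.717 → 146
G = 194 + 0.8571 × (17 − 194) = 42.293 → 42
B = 106 + 0.8571 × (34 − 106) = 44.289 → 44

(146, 42, 44)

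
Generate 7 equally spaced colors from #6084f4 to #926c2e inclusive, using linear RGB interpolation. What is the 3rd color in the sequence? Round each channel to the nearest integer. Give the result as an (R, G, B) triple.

(113, 124, 178)

With 7 swatches and endpoints inclusive, swatch 3 sits at t = (3 − 1)/(7 − 1) = 2/6 ≈ 0.3333.
#6084f4 → (96, 132, 244); #926c2e → (146, 108, 46).
R = 96 + 0.3333 × (146 − 96) = 112.665 → 113
G = 132 + 0.3333 × (108 − 132) = 124.001 → 124
B = 244 + 0.3333 × (46 − 244) = 178.007 → 178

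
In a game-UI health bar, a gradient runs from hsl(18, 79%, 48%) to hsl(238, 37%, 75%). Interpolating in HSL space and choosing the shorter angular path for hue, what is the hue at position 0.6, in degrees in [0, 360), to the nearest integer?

Hue: 238 − 18 = 220°, but |220| > 180 so the shorter arc goes the other way: Δh = 220 − 360 = -140°.
H = 18 + 0.6 × (-140) = -66 → -66 → -66 mod 360 = 294°

294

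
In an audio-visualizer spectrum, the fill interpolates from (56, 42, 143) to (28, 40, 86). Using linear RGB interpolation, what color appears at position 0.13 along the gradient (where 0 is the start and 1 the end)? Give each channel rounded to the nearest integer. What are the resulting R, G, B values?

(52, 42, 136)

R = 56 + 0.13 × (28 − 56) = 56 + 0.13 × -28 = 52.36 → 52
G = 42 + 0.13 × (40 − 42) = 42 + 0.13 × -2 = 41.74 → 42
B = 143 + 0.13 × (86 − 143) = 143 + 0.13 × -57 = 135.59 → 136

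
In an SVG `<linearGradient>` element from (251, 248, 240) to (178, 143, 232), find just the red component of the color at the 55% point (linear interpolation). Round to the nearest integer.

R = 251 + 0.55 × (178 − 251) = 210.85 → 211

211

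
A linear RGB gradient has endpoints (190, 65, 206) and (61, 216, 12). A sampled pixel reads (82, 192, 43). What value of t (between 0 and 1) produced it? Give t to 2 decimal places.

0.84

Invert the lerp on the B channel (largest span, 194): t = (43 − 206) / (12 − 206) = -163/-194 = 0.84021.
Check on R: (82 − 190)/(61 − 190) = 0.8372 ✓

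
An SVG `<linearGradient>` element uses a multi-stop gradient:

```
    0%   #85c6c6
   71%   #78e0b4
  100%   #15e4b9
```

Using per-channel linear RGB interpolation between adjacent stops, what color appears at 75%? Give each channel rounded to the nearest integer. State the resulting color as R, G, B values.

75% lies between the 71% and 100% stops, so the local fraction is t = (75 − 71)/(100 − 71) = 4/29 ≈ 0.1379.
#78e0b4 → (120, 224, 180); #15e4b9 → (21, 228, 185).
R = 120 + 0.1379 × (21 − 120) = 106.348 → 106
G = 224 + 0.1379 × (228 − 224) = 224.552 → 225
B = 180 + 0.1379 × (185 − 180) = 180.69 → 181

(106, 225, 181)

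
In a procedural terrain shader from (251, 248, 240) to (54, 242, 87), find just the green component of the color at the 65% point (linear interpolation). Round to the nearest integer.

244

G = 248 + 0.65 × (242 − 248) = 244.1 → 244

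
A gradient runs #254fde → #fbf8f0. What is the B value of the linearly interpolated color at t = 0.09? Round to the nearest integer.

224

B₁ = 222 (from #254fde), B₂ = 240 (from #fbf8f0).
B = 222 + 0.09 × (240 − 222) = 223.62 → 224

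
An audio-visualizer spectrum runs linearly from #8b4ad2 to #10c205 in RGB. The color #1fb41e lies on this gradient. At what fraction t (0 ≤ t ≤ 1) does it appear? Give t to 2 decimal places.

0.88

Invert the lerp on the B channel (largest span, 205): t = (30 − 210) / (5 − 210) = -180/-205 = 0.87805.
Check on R: (31 − 139)/(16 − 139) = 0.878 ✓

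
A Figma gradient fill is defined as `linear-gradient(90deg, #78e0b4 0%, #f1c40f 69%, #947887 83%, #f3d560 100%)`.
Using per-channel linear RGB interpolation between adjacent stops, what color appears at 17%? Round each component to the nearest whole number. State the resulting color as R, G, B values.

17% lies between the 0% and 69% stops, so the local fraction is t = (17 − 0)/(69 − 0) = 17/69 ≈ 0.2464.
#78e0b4 → (120, 224, 180); #f1c40f → (241, 196, 15).
R = 120 + 0.2464 × (241 − 120) = 149.814 → 150
G = 224 + 0.2464 × (196 − 224) = 217.101 → 217
B = 180 + 0.2464 × (15 − 180) = 139.344 → 139

(150, 217, 139)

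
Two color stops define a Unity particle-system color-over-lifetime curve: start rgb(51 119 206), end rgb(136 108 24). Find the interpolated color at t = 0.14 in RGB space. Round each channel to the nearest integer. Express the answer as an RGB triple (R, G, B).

(63, 117, 181)

R = 51 + 0.14 × (136 − 51) = 51 + 0.14 × 85 = 62.9 → 63
G = 119 + 0.14 × (108 − 119) = 119 + 0.14 × -11 = 117.46 → 117
B = 206 + 0.14 × (24 − 206) = 206 + 0.14 × -182 = 180.52 → 181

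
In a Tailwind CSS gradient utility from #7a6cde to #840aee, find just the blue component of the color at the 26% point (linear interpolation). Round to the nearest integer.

226

B₁ = 222 (from #7a6cde), B₂ = 238 (from #840aee).
B = 222 + 0.26 × (238 − 222) = 226.16 → 226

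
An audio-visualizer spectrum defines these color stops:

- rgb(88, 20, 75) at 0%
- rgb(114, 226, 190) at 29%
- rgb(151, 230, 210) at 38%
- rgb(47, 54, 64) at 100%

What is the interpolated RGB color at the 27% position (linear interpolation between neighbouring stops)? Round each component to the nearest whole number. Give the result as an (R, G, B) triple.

(112, 212, 182)

27% lies between the 0% and 29% stops, so the local fraction is t = (27 − 0)/(29 − 0) = 27/29 ≈ 0.931.
R = 88 + 0.931 × (114 − 88) = 112.206 → 112
G = 20 + 0.931 × (226 − 20) = 211.786 → 212
B = 75 + 0.931 × (190 − 75) = 182.065 → 182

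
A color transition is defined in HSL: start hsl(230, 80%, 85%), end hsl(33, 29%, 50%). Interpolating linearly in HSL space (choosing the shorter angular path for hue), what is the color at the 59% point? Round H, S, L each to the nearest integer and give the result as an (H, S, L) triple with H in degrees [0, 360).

Hue: 33 − 230 = -197°, but |-197| > 180 so the shorter arc goes the other way: Δh = -197 + 360 = 163°.
H = 230 + 0.59 × (163) = 326.17 → 326°
S = 80 + 0.59 × (29 − 80) = 49.91 → 50%
L = 85 + 0.59 × (50 − 85) = 64.35 → 64%

(326, 50, 64)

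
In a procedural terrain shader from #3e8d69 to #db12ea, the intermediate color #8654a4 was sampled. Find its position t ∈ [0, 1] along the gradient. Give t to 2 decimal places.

Invert the lerp on the R channel (largest span, 157): t = (134 − 62) / (219 − 62) = 72/157 = 0.4586.
Check on G: (84 − 141)/(18 − 141) = 0.4634 ✓

0.46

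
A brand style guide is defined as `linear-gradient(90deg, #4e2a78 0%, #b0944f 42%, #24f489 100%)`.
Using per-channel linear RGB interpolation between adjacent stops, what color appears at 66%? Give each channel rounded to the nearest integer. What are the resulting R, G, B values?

66% lies between the 42% and 100% stops, so the local fraction is t = (66 − 42)/(100 − 42) = 24/58 ≈ 0.4138.
#b0944f → (176, 148, 79); #24f489 → (36, 244, 137).
R = 176 + 0.4138 × (36 − 176) = 118.068 → 118
G = 148 + 0.4138 × (244 − 148) = 187.725 → 188
B = 79 + 0.4138 × (137 − 79) = 103 → 103

(118, 188, 103)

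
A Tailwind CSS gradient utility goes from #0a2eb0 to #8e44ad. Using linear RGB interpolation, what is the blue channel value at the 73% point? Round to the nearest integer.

174

B₁ = 176 (from #0a2eb0), B₂ = 173 (from #8e44ad).
B = 176 + 0.73 × (173 − 176) = 173.81 → 174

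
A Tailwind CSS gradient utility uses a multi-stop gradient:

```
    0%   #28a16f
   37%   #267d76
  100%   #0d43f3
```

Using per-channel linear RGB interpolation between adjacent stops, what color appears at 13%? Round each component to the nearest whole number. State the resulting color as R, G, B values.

13% lies between the 0% and 37% stops, so the local fraction is t = (13 − 0)/(37 − 0) = 13/37 ≈ 0.3514.
#28a16f → (40, 161, 111); #267d76 → (38, 125, 118).
R = 40 + 0.3514 × (38 − 40) = 39.297 → 39
G = 161 + 0.3514 × (125 − 161) = 148.35 → 148
B = 111 + 0.3514 × (118 − 111) = 113.46 → 113

(39, 148, 113)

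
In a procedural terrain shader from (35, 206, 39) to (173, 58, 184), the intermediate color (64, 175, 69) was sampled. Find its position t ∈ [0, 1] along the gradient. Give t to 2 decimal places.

0.21

Invert the lerp on the G channel (largest span, 148): t = (175 − 206) / (58 − 206) = -31/-148 = 0.20946.
Check on R: (64 − 35)/(173 − 35) = 0.2101 ✓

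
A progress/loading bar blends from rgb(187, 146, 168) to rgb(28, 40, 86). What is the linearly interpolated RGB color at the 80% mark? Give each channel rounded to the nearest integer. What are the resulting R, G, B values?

80% corresponds to t = 0.8.
R = 187 + 0.8 × (28 − 187) = 187 + 0.8 × -159 = 59.8 → 60
G = 146 + 0.8 × (40 − 146) = 146 + 0.8 × -106 = 61.2 → 61
B = 168 + 0.8 × (86 − 168) = 168 + 0.8 × -82 = 102.4 → 102
So the blended color is (60, 61, 102), about #3c3d66.

(60, 61, 102)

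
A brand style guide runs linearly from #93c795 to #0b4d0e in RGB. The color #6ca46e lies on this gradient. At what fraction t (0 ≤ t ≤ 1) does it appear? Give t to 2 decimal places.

Invert the lerp on the R channel (largest span, 136): t = (108 − 147) / (11 − 147) = -39/-136 = 0.28676.
Check on G: (164 − 199)/(77 − 199) = 0.2869 ✓

0.29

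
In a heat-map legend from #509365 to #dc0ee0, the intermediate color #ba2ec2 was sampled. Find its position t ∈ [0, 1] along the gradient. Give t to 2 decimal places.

Invert the lerp on the R channel (largest span, 140): t = (186 − 80) / (220 − 80) = 106/140 = 0.75714.
Check on G: (46 − 147)/(14 − 147) = 0.7594 ✓

0.76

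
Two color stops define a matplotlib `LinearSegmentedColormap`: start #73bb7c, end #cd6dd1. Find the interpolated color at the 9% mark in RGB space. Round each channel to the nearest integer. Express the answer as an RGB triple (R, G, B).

(123, 180, 132)

#73bb7c → (115, 187, 124); #cd6dd1 → (205, 109, 209).
9% corresponds to t = 0.09.
R = 115 + 0.09 × (205 − 115) = 115 + 0.09 × 90 = 123.1 → 123
G = 187 + 0.09 × (109 − 187) = 187 + 0.09 × -78 = 179.98 → 180
B = 124 + 0.09 × (209 − 124) = 124 + 0.09 × 85 = 131.65 → 132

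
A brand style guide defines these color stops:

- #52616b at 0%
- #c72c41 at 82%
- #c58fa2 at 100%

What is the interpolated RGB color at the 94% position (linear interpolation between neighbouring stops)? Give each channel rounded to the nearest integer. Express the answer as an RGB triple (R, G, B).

(198, 110, 130)

94% lies between the 82% and 100% stops, so the local fraction is t = (94 − 82)/(100 − 82) = 12/18 ≈ 0.6667.
#c72c41 → (199, 44, 65); #c58fa2 → (197, 143, 162).
R = 199 + 0.6667 × (197 − 199) = 197.667 → 198
G = 44 + 0.6667 × (143 − 44) = 110.003 → 110
B = 65 + 0.6667 × (162 − 65) = 129.67 → 130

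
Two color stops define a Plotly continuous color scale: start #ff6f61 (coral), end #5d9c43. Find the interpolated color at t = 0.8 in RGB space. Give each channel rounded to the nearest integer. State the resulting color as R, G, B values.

(125, 147, 73)

#ff6f61 → (255, 111, 97); #5d9c43 → (93, 156, 67).
R = 255 + 0.8 × (93 − 255) = 255 + 0.8 × -162 = 125.4 → 125
G = 111 + 0.8 × (156 − 111) = 111 + 0.8 × 45 = 147 → 147
B = 97 + 0.8 × (67 − 97) = 97 + 0.8 × -30 = 73 → 73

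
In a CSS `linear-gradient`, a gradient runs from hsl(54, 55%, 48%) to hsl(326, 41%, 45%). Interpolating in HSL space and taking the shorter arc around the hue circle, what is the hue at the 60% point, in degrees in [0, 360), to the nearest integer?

1

Hue: 326 − 54 = 272°, but |272| > 180 so the shorter arc goes the other way: Δh = 272 − 360 = -88°.
H = 54 + 0.6 × (-88) = 1.2 → 1°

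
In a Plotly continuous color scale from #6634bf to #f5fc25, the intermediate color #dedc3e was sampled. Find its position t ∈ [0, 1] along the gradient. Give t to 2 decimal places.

Invert the lerp on the G channel (largest span, 200): t = (220 − 52) / (252 − 52) = 168/200 = 0.84.
Check on R: (222 − 102)/(245 − 102) = 0.8392 ✓

0.84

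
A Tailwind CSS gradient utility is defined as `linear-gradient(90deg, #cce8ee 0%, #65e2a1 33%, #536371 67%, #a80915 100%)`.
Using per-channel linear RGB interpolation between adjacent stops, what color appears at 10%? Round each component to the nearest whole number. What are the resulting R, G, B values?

(173, 230, 215)

10% lies between the 0% and 33% stops, so the local fraction is t = (10 − 0)/(33 − 0) = 10/33 ≈ 0.303.
#cce8ee → (204, 232, 238); #65e2a1 → (101, 226, 161).
R = 204 + 0.303 × (101 − 204) = 172.791 → 173
G = 232 + 0.303 × (226 − 232) = 230.182 → 230
B = 238 + 0.303 × (161 − 238) = 214.669 → 215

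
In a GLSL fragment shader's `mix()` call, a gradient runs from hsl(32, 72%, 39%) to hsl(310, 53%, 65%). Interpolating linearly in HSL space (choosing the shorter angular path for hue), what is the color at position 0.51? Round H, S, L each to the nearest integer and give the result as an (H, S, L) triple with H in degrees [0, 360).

(350, 62, 52)

Hue: 310 − 32 = 278°, but |278| > 180 so the shorter arc goes the other way: Δh = 278 − 360 = -82°.
H = 32 + 0.51 × (-82) = -9.82 → -10 → -10 mod 360 = 350°
S = 72 + 0.51 × (53 − 72) = 62.31 → 62%
L = 39 + 0.51 × (65 − 39) = 52.26 → 52%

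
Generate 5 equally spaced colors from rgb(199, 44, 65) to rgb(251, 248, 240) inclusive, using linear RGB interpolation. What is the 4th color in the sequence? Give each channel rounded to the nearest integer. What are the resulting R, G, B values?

(238, 197, 196)

With 5 swatches and endpoints inclusive, swatch 4 sits at t = (4 − 1)/(5 − 1) = 3/4 ≈ 0.75.
R = 199 + 0.75 × (251 − 199) = 238 → 238
G = 44 + 0.75 × (248 − 44) = 197 → 197
B = 65 + 0.75 × (240 − 65) = 196.25 → 196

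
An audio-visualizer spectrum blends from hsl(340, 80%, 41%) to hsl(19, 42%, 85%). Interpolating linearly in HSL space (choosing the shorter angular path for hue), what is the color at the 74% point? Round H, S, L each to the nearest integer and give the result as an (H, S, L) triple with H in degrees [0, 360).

(9, 52, 74)

Hue: 19 − 340 = -321°, but |-321| > 180 so the shorter arc goes the other way: Δh = -321 + 360 = 39°.
H = 340 + 0.74 × (39) = 368.86 → 369 → 369 mod 360 = 9°
S = 80 + 0.74 × (42 − 80) = 51.88 → 52%
L = 41 + 0.74 × (85 − 41) = 73.56 → 74%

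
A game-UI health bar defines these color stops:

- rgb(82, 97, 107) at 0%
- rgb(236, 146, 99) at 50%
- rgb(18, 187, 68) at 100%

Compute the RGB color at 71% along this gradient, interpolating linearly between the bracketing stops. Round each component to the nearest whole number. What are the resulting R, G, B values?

71% lies between the 50% and 100% stops, so the local fraction is t = (71 − 50)/(100 − 50) = 21/50 ≈ 0.42.
R = 236 + 0.42 × (18 − 236) = 144.44 → 144
G = 146 + 0.42 × (187 − 146) = 163.22 → 163
B = 99 + 0.42 × (68 − 99) = 85.98 → 86

(144, 163, 86)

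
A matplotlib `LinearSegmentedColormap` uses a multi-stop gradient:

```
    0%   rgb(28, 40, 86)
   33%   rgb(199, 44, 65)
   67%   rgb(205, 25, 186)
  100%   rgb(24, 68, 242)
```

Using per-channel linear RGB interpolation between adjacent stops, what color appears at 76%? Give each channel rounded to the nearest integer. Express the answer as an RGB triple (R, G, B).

(156, 37, 201)

76% lies between the 67% and 100% stops, so the local fraction is t = (76 − 67)/(100 − 67) = 9/33 ≈ 0.2727.
R = 205 + 0.2727 × (24 − 205) = 155.641 → 156
G = 25 + 0.2727 × (68 − 25) = 36.726 → 37
B = 186 + 0.2727 × (242 − 186) = 201.271 → 201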